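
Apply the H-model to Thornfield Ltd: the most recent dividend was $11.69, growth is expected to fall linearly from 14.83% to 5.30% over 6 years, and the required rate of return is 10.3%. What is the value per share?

$313.03

H-model: P₀ = D₀[(1+g_L) + H(g_S−g_L)]/(r−g_L), with H = 6/2 = 3.
P₀ = 11.69 × [(1+0.053) + 3×(0.1483−0.053)] / (0.103−0.053)
   = 11.69 × 1.3389 / 0.05 = 313.0348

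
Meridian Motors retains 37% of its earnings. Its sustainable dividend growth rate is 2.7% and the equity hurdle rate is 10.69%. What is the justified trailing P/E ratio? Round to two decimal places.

Payout ratio b = 1 − 0.37 = 0.63.
Justified trailing P/E = b(1+g)/(r−g) = 0.63×(1+0.027)/(0.1069−0.027) = 8.0977

8.10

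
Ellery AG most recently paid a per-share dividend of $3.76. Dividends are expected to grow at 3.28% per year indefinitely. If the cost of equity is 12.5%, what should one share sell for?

$42.12

Gordon growth model: P₀ = D₁/(r − g). D₁ = 3.76 × (1 + 0.0328) = 3.8833.
P₀ = 3.8833 / (0.125 − 0.0328) = 3.8833 / 0.0922 = 42.1185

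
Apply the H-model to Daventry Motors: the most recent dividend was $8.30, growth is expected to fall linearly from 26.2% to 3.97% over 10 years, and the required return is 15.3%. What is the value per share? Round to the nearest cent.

$157.59

H-model: P₀ = D₀[(1+g_L) + H(g_S−g_L)]/(r−g_L), with H = 10/2 = 5.
P₀ = 8.30 × [(1+0.0397) + 5×(0.262−0.0397)] / (0.153−0.0397)
   = 8.30 × 2.1512 / 0.1133 = 157.5901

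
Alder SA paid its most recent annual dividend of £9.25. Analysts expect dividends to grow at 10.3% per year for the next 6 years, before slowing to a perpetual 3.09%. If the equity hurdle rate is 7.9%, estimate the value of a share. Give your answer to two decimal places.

Two-stage DDM. Project D₁…D_6 at 0.103, terminal growth 0.0309, discount at r = 0.079.
D_1 = 10.2027
D_2 = 11.2536
D_3 = 12.4128
D_4 = 13.6913
D_5 = 15.1015
D_6 = 16.6569
Terminal value at t=6: TV = D_7/(r−g) = 17.1716/(0.079−0.0309) = 356.9984
P₀ = 10.2027/(1+0.079)^1 + 11.2536/(1+0.079)^2 + 12.4128/(1+0.079)^3 + 13.6913/(1+0.079)^4 + 15.1015/(1+0.079)^5 + 16.6569/(1+0.079)^6 + 356.9984/(1+0.079)^6 = 286.2079

£286.21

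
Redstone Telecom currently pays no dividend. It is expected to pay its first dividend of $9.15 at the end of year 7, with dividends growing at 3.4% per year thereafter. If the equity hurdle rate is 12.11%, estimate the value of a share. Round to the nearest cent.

Deferred-dividend DDM. At t=6 the remaining stream is a growing perpetuity with first payment D_7 = 9.15.
V_6 = D_7/(r−g) = 9.15/(0.1211−0.034) = 105.0517
P₀ = V_6/(1+r)^6 = 105.0517/(1+0.1211)^6 = 52.9099

$52.91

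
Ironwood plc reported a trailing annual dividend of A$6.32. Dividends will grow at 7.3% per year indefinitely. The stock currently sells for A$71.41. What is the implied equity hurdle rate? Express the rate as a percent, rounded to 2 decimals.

16.80%

Rearranging the constant-growth DDM: r = D₁/P₀ + g.
D₁ = 6.32 × (1 + 0.073) = 6.7814.
r = 6.7814 / 71.41 + 0.073 = 0.09496 + 0.073 = 0.16796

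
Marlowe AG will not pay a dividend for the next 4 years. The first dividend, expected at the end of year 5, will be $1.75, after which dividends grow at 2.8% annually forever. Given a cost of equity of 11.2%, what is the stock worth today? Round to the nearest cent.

Deferred-dividend DDM. At t=4 the remaining stream is a growing perpetuity with first payment D_5 = 1.75.
V_4 = D_5/(r−g) = 1.75/(0.112−0.028) = 20.8333
P₀ = V_4/(1+r)^4 = 20.8333/(1+0.112)^4 = 13.6251

$13.63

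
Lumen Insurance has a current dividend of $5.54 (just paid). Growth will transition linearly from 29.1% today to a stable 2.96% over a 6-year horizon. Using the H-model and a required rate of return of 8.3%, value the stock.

$188.17

H-model: P₀ = D₀[(1+g_L) + H(g_S−g_L)]/(r−g_L), with H = 6/2 = 3.
P₀ = 5.54 × [(1+0.0296) + 3×(0.291−0.0296)] / (0.083−0.0296)
   = 5.54 × 1.8138 / 0.0534 = 188.1733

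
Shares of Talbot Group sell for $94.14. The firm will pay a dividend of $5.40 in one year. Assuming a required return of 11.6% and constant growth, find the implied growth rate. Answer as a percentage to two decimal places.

5.86%

From P₀ = D₁/(r − g), the implied growth is g = r − D₁/P₀.
g = 0.116 − 5.40/94.14 = 0.116 − 0.05736 = 0.05864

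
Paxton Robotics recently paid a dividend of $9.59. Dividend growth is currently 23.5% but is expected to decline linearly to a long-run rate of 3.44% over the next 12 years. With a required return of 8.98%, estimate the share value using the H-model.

$387.41

H-model: P₀ = D₀[(1+g_L) + H(g_S−g_L)]/(r−g_L), with H = 12/2 = 6.
P₀ = 9.59 × [(1+0.0344) + 6×(0.235−0.0344)] / (0.0898−0.0344)
   = 9.59 × 2.2380 / 0.0554 = 387.4083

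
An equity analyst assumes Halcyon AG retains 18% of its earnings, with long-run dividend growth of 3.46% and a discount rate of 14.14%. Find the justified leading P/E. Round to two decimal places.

Payout ratio b = 1 − 0.18 = 0.82.
Justified leading P/E = b/(r−g) = 0.82/(0.1414−0.0346) = 7.6779

7.68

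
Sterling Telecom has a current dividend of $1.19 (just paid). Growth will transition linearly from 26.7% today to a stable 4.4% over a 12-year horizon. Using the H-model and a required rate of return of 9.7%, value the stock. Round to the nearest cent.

H-model: P₀ = D₀[(1+g_L) + H(g_S−g_L)]/(r−g_L), with H = 12/2 = 6.
P₀ = 1.19 × [(1+0.044) + 6×(0.267−0.044)] / (0.097−0.044)
   = 1.19 × 2.3820 / 0.053 = 53.4826

$53.48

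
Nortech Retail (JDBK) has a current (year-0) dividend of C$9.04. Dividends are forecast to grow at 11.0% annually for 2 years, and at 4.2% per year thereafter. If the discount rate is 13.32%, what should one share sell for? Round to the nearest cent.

C$116.63

Two-stage DDM. Project D₁…D_2 at 0.11, terminal growth 0.042, discount at r = 0.1332.
D_1 = 10.0344
D_2 = 11.1382
Terminal value at t=2: TV = D_3/(r−g) = 11.6060/(0.1332−0.042) = 127.2586
P₀ = 10.0344/(1+0.1332)^1 + 11.1382/(1+0.1332)^2 + 127.2586/(1+0.1332)^2 = 116.6287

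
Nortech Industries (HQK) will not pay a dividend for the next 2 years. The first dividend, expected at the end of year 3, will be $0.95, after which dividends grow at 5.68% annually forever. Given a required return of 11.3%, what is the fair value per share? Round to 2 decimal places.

$13.65

Deferred-dividend DDM. At t=2 the remaining stream is a growing perpetuity with first payment D_3 = 0.95.
V_2 = D_3/(r−g) = 0.95/(0.113−0.0568) = 16.9039
P₀ = V_2/(1+r)^2 = 16.9039/(1+0.113)^2 = 13.6457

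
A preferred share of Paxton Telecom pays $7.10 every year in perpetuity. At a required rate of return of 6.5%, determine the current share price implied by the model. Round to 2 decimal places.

Zero-growth DDM (perpetuity): P₀ = D/r = 7.10 / 0.065 = 109.2308

$109.23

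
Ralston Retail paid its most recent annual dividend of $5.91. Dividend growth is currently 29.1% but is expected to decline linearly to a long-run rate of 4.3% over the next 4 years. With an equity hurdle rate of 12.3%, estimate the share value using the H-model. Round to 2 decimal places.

H-model: P₀ = D₀[(1+g_L) + H(g_S−g_L)]/(r−g_L), with H = 4/2 = 2.
P₀ = 5.91 × [(1+0.043) + 2×(0.291−0.043)] / (0.123−0.043)
   = 5.91 × 1.5390 / 0.08 = 113.6936

$113.69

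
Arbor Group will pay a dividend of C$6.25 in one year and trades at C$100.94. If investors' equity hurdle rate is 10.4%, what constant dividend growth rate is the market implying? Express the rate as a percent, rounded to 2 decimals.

From P₀ = D₁/(r − g), the implied growth is g = r − D₁/P₀.
g = 0.104 − 6.25/100.94 = 0.104 − 0.06192 = 0.04208

4.21%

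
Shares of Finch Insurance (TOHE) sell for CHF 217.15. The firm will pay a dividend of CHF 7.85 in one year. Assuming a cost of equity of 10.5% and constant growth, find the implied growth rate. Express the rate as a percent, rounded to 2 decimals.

From P₀ = D₁/(r − g), the implied growth is g = r − D₁/P₀.
g = 0.105 − 7.85/217.15 = 0.105 − 0.03615 = 0.06885

6.88%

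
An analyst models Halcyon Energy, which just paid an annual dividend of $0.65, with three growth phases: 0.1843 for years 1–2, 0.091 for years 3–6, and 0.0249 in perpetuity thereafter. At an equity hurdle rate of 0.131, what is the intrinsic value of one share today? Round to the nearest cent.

$9.96

Three-stage DDM. Project D₁…D_6; terminal Gordon value at t=6 with g = 0.0249; discount at r = 0.131.
D_1 = 0.7698
D_2 = 0.9117
D_3 = 0.9946
D_4 = 1.0851
D_5 = 1.1839
D_6 = 1.2916
TV_6 = 1.3238/(0.131−0.0249) = 12.4768
P₀ = Σ Dₜ/(1+r)ᵗ + TV_6/(1+r)^6 = 9.9620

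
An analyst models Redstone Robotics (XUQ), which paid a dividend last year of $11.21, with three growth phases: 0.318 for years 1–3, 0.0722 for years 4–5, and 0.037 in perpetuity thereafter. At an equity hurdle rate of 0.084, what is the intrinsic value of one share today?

$524.94

Three-stage DDM. Project D₁…D_5; terminal Gordon value at t=5 with g = 0.037; discount at r = 0.084.
D_1 = 14.7748
D_2 = 19.4732
D_3 = 25.6656
D_4 = 27.5187
D_5 = 29.5055
TV_5 = 30.5972/(0.084−0.037) = 651.0050
P₀ = Σ Dₜ/(1+r)ᵗ + TV_5/(1+r)^5 = 524.9434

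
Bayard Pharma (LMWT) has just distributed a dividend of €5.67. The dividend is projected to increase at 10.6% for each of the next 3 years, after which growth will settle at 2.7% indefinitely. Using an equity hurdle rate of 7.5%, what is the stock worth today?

€150.13

Two-stage DDM. Project D₁…D_3 at 0.106, terminal growth 0.027, discount at r = 0.075.
D_1 = 6.2710
D_2 = 6.9357
D_3 = 7.6709
Terminal value at t=3: TV = D_4/(r−g) = 7.8781/(0.075−0.027) = 164.1261
P₀ = 6.2710/(1+0.075)^1 + 6.9357/(1+0.075)^2 + 7.6709/(1+0.075)^3 + 164.1261/(1+0.075)^3 = 150.1251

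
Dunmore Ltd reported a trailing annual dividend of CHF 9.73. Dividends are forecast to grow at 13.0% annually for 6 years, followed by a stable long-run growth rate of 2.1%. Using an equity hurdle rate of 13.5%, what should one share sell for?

CHF 142.35

Two-stage DDM. Project D₁…D_6 at 0.13, terminal growth 0.021, discount at r = 0.135.
D_1 = 10.9949
D_2 = 12.4242
D_3 = 14.0394
D_4 = 15.8645
D_5 = 17.9269
D_6 = 20.2574
Terminal value at t=6: TV = D_7/(r−g) = 20.6828/(0.135−0.021) = 181.4280
P₀ = 10.9949/(1+0.135)^1 + 12.4242/(1+0.135)^2 + 14.0394/(1+0.135)^3 + 15.8645/(1+0.135)^4 + 17.9269/(1+0.135)^5 + 20.2574/(1+0.135)^6 + 181.4280/(1+0.135)^6 = 142.3516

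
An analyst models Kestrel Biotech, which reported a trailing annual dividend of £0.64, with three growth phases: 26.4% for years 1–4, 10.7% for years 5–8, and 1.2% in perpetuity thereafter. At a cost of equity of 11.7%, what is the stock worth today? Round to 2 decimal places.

£17.38

Three-stage DDM. Project D₁…D_8; terminal Gordon value at t=8 with g = 0.012; discount at r = 0.117.
D_1 = 0.8090
D_2 = 1.0225
D_3 = 1.2925
D_4 = 1.6337
D_5 = 1.8085
D_6 = 2.0020
D_7 = 2.2162
D_8 = 2.4533
TV_8 = 2.4828/(0.117−0.012) = 23.6456
P₀ = Σ Dₜ/(1+r)ᵗ + TV_8/(1+r)^8 = 17.3824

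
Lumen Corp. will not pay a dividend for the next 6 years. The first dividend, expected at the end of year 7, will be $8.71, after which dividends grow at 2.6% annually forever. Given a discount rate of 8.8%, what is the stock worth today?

Deferred-dividend DDM. At t=6 the remaining stream is a growing perpetuity with first payment D_7 = 8.71.
V_6 = D_7/(r−g) = 8.71/(0.088−0.026) = 140.4839
P₀ = V_6/(1+r)^6 = 140.4839/(1+0.088)^6 = 84.6941

$84.69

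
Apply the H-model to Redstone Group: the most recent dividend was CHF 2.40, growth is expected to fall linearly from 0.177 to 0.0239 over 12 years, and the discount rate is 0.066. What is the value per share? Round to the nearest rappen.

CHF 110.74

H-model: P₀ = D₀[(1+g_L) + H(g_S−g_L)]/(r−g_L), with H = 12/2 = 6.
P₀ = 2.40 × [(1+0.0239) + 6×(0.177−0.0239)] / (0.066−0.0239)
   = 2.40 × 1.9425 / 0.0421 = 110.7363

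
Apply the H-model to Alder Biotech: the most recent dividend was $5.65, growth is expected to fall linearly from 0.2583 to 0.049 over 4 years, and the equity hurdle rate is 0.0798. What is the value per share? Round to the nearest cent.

$269.22

H-model: P₀ = D₀[(1+g_L) + H(g_S−g_L)]/(r−g_L), with H = 4/2 = 2.
P₀ = 5.65 × [(1+0.049) + 2×(0.2583−0.049)] / (0.0798−0.049)
   = 5.65 × 1.4676 / 0.0308 = 269.2188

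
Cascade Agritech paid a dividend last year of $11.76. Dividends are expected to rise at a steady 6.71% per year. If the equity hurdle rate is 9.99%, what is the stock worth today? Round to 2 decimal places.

$382.59

Gordon growth model: P₀ = D₁/(r − g). D₁ = 11.76 × (1 + 0.0671) = 12.5491.
P₀ = 12.5491 / (0.0999 − 0.0671) = 12.5491 / 0.0328 = 382.5944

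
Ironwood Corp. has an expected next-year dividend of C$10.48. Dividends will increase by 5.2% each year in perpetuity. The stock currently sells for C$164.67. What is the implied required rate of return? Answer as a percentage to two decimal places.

11.56%

Rearranging the constant-growth DDM: r = D₁/P₀ + g.
r = 10.4800 / 164.67 + 0.052 = 0.06364 + 0.052 = 0.11564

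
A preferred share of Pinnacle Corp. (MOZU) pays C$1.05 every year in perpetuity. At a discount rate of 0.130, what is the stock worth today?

Zero-growth DDM (perpetuity): P₀ = D/r = 1.05 / 0.13 = 8.0769

C$8.08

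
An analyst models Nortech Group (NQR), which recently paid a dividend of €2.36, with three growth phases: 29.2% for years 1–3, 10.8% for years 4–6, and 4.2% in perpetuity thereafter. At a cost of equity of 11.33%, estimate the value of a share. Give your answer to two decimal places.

€73.71

Three-stage DDM. Project D₁…D_6; terminal Gordon value at t=6 with g = 0.042; discount at r = 0.1133.
D_1 = 3.0491
D_2 = 3.9395
D_3 = 5.0898
D_4 = 5.6395
D_5 = 6.2485
D_6 = 6.9234
TV_6 = 7.2142/(0.1133−0.042) = 101.1805
P₀ = Σ Dₜ/(1+r)ᵗ + TV_6/(1+r)^6 = 73.7069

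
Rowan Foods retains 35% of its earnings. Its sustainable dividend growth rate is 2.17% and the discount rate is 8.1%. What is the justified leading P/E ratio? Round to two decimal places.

10.96

Payout ratio b = 1 − 0.35 = 0.65.
Justified leading P/E = b/(r−g) = 0.65/(0.081−0.0217) = 10.9612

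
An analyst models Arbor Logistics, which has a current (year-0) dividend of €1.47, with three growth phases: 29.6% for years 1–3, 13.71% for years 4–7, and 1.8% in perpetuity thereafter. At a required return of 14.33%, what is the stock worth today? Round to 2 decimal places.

€31.17

Three-stage DDM. Project D₁…D_7; terminal Gordon value at t=7 with g = 0.018; discount at r = 0.1433.
D_1 = 1.9051
D_2 = 2.4690
D_3 = 3.1999
D_4 = 3.6386
D_5 = 4.1374
D_6 = 4.7047
D_7 = 5.3497
TV_7 = 5.4460/(0.1433−0.018) = 43.4634
P₀ = Σ Dₜ/(1+r)ᵗ + TV_7/(1+r)^7 = 31.1673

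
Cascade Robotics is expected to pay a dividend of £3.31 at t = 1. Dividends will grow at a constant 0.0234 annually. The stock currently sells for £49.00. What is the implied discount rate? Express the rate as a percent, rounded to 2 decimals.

Rearranging the constant-growth DDM: r = D₁/P₀ + g.
r = 3.3100 / 49.00 + 0.0234 = 0.06755 + 0.0234 = 0.09095

9.10%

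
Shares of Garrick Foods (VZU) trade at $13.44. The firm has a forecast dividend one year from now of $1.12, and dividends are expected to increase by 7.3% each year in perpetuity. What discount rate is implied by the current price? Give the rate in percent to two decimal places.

Rearranging the constant-growth DDM: r = D₁/P₀ + g.
r = 1.1200 / 13.44 + 0.073 = 0.08333 + 0.073 = 0.15633

15.63%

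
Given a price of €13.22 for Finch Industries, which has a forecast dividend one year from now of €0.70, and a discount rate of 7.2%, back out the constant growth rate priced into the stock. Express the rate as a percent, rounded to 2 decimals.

From P₀ = D₁/(r − g), the implied growth is g = r − D₁/P₀.
g = 0.072 − 0.70/13.22 = 0.072 − 0.05295 = 0.01905

1.90%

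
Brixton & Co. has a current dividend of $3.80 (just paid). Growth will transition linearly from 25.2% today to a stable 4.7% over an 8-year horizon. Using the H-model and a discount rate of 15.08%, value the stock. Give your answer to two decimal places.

H-model: P₀ = D₀[(1+g_L) + H(g_S−g_L)]/(r−g_L), with H = 8/2 = 4.
P₀ = 3.80 × [(1+0.047) + 4×(0.252−0.047)] / (0.1508−0.047)
   = 3.80 × 1.8670 / 0.1038 = 68.3487

$68.35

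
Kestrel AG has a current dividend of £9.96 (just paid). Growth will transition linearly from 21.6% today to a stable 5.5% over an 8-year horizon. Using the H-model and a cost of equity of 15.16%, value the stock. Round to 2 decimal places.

£175.18

H-model: P₀ = D₀[(1+g_L) + H(g_S−g_L)]/(r−g_L), with H = 8/2 = 4.
P₀ = 9.96 × [(1+0.055) + 4×(0.216−0.055)] / (0.1516−0.055)
   = 9.96 × 1.6990 / 0.0966 = 175.1764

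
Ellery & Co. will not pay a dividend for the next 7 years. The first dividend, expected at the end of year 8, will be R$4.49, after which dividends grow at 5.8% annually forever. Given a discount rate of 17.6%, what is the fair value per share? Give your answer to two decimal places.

R$12.23

Deferred-dividend DDM. At t=7 the remaining stream is a growing perpetuity with first payment D_8 = 4.49.
V_7 = D_8/(r−g) = 4.49/(0.176−0.058) = 38.0508
P₀ = V_7/(1+r)^7 = 38.0508/(1+0.176)^7 = 12.2324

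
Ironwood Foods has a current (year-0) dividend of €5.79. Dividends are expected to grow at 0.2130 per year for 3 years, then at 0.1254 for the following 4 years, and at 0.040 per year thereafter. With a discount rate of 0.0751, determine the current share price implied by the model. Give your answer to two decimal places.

Three-stage DDM. Project D₁…D_7; terminal Gordon value at t=7 with g = 0.04; discount at r = 0.0751.
D_1 = 7.0233
D_2 = 8.5192
D_3 = 10.3338
D_4 = 11.6297
D_5 = 13.0880
D_6 = 14.7293
D_7 = 16.5763
TV_7 = 17.2394/(0.0751−0.04) = 491.1508
P₀ = Σ Dₜ/(1+r)ᵗ + TV_7/(1+r)^7 = 355.4112

€355.41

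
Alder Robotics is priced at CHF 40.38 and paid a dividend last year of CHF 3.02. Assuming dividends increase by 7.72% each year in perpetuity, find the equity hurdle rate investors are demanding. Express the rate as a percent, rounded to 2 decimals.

15.78%

Rearranging the constant-growth DDM: r = D₁/P₀ + g.
D₁ = 3.02 × (1 + 0.0772) = 3.2531.
r = 3.2531 / 40.38 + 0.0772 = 0.08056 + 0.0772 = 0.15776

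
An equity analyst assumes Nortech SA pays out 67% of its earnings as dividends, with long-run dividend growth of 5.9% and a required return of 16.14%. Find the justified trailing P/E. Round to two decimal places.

Justified trailing P/E = b(1+g)/(r−g) = 0.67×(1+0.059)/(0.1614−0.059) = 6.9290

6.93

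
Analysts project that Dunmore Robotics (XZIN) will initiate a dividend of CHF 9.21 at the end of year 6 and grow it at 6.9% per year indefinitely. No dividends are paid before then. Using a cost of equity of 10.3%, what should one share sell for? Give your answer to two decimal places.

Deferred-dividend DDM. At t=5 the remaining stream is a growing perpetuity with first payment D_6 = 9.21.
V_5 = D_6/(r−g) = 9.21/(0.103−0.069) = 270.8824
P₀ = V_5/(1+r)^5 = 270.8824/(1+0.103)^5 = 165.9217

CHF 165.92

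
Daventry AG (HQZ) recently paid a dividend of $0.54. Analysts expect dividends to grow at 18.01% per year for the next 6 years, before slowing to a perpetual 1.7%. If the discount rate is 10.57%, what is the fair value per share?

$13.25

Two-stage DDM. Project D₁…D_6 at 0.1801, terminal growth 0.017, discount at r = 0.1057.
D_1 = 0.6373
D_2 = 0.7520
D_3 = 0.8875
D_4 = 1.0473
D_5 = 1.2359
D_6 = 1.4585
Terminal value at t=6: TV = D_7/(r−g) = 1.4833/(0.1057−0.017) = 16.7226
P₀ = 0.6373/(1+0.1057)^1 + 0.7520/(1+0.1057)^2 + 0.8875/(1+0.1057)^3 + 1.0473/(1+0.1057)^4 + 1.2359/(1+0.1057)^5 + 1.4585/(1+0.1057)^6 + 16.7226/(1+0.1057)^6 = 13.2459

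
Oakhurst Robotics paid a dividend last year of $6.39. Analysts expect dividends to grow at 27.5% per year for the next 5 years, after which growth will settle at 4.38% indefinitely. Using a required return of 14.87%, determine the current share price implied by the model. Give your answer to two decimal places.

$151.28

Two-stage DDM. Project D₁…D_5 at 0.275, terminal growth 0.0438, discount at r = 0.1487.
D_1 = 8.1472
D_2 = 10.3877
D_3 = 13.2444
D_4 = 16.8866
D_5 = 21.5304
Terminal value at t=5: TV = D_6/(r−g) = 22.4734/(0.1487−0.0438) = 214.2366
P₀ = 8.1472/(1+0.1487)^1 + 10.3877/(1+0.1487)^2 + 13.2444/(1+0.1487)^3 + 16.8866/(1+0.1487)^4 + 21.5304/(1+0.1487)^5 + 214.2366/(1+0.1487)^5 = 151.2844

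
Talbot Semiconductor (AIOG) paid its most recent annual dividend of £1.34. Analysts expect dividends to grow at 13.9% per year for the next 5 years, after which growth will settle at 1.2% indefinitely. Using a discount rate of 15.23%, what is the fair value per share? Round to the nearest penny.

Two-stage DDM. Project D₁…D_5 at 0.139, terminal growth 0.012, discount at r = 0.1523.
D_1 = 1.5263
D_2 = 1.7384
D_3 = 1.9800
D_4 = 2.2553
D_5 = 2.5688
Terminal value at t=5: TV = D_6/(r−g) = 2.5996/(0.1523−0.012) = 18.5288
P₀ = 1.5263/(1+0.1523)^1 + 1.7384/(1+0.1523)^2 + 1.9800/(1+0.1523)^3 + 2.2553/(1+0.1523)^4 + 2.5688/(1+0.1523)^5 + 18.5288/(1+0.1523)^5 = 15.5920

£15.59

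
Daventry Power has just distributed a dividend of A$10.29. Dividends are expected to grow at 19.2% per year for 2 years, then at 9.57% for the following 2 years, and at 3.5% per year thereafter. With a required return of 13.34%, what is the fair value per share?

A$155.73

Three-stage DDM. Project D₁…D_4; terminal Gordon value at t=4 with g = 0.035; discount at r = 0.1334.
D_1 = 12.2657
D_2 = 14.6207
D_3 = 16.0199
D_4 = 17.5530
TV_4 = 18.1673/(0.1334−0.035) = 184.6275
P₀ = Σ Dₜ/(1+r)ᵗ + TV_4/(1+r)^4 = 155.7264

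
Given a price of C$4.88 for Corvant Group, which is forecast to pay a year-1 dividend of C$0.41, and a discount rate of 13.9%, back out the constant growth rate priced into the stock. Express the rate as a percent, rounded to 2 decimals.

5.50%

From P₀ = D₁/(r − g), the implied growth is g = r − D₁/P₀.
g = 0.139 − 0.41/4.88 = 0.139 − 0.08402 = 0.05498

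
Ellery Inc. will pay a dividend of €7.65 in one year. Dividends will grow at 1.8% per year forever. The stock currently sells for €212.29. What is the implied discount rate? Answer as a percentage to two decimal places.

Rearranging the constant-growth DDM: r = D₁/P₀ + g.
r = 7.6500 / 212.29 + 0.018 = 0.03604 + 0.018 = 0.05404

5.40%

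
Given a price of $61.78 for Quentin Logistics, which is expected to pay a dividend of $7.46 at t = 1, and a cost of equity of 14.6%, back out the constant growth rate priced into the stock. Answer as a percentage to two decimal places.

From P₀ = D₁/(r − g), the implied growth is g = r − D₁/P₀.
g = 0.146 − 7.46/61.78 = 0.146 − 0.12075 = 0.02525

2.52%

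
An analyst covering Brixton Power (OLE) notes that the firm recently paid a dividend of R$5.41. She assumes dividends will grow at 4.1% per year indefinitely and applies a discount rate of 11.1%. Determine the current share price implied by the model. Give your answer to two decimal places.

Gordon growth model: P₀ = D₁/(r − g). D₁ = 5.41 × (1 + 0.041) = 5.6318.
P₀ = 5.6318 / (0.111 − 0.041) = 5.6318 / 0.07 = 80.4544

R$80.45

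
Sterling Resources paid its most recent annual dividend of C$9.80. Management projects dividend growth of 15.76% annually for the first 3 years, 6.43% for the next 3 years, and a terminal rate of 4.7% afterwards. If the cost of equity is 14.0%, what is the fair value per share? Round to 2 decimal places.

Three-stage DDM. Project D₁…D_6; terminal Gordon value at t=6 with g = 0.047; discount at r = 0.14.
D_1 = 11.3445
D_2 = 13.1324
D_3 = 15.2020
D_4 = 16.1795
D_5 = 17.2199
D_6 = 18.3271
TV_6 = 19.1885/(0.14−0.047) = 206.3277
P₀ = Σ Dₜ/(1+r)ᵗ + TV_6/(1+r)^6 = 151.1899

C$151.19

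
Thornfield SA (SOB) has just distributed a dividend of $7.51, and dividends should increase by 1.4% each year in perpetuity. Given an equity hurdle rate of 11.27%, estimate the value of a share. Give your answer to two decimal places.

Gordon growth model: P₀ = D₁/(r − g). D₁ = 7.51 × (1 + 0.014) = 7.6151.
P₀ = 7.6151 / (0.1127 − 0.014) = 7.6151 / 0.0987 = 77.1544

$77.15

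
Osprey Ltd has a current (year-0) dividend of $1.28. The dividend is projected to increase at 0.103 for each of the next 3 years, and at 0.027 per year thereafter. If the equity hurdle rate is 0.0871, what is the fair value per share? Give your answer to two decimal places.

Two-stage DDM. Project D₁…D_3 at 0.103, terminal growth 0.027, discount at r = 0.0871.
D_1 = 1.4118
D_2 = 1.5573
D_3 = 1.7177
Terminal value at t=3: TV = D_4/(r−g) = 1.7640/(0.0871−0.027) = 29.3516
P₀ = 1.4118/(1+0.0871)^1 + 1.5573/(1+0.0871)^2 + 1.7177/(1+0.0871)^3 + 29.3516/(1+0.0871)^3 = 26.8002

$26.80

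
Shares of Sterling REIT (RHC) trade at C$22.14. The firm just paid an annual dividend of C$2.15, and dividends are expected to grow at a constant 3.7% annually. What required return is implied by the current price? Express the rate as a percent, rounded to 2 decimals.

Rearranging the constant-growth DDM: r = D₁/P₀ + g.
D₁ = 2.15 × (1 + 0.037) = 2.2295.
r = 2.2295 / 22.14 + 0.037 = 0.10070 + 0.037 = 0.13770

13.77%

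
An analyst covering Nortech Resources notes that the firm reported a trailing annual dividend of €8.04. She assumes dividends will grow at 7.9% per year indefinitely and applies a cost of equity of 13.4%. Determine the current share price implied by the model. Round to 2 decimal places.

Gordon growth model: P₀ = D₁/(r − g). D₁ = 8.04 × (1 + 0.079) = 8.6752.
P₀ = 8.6752 / (0.134 − 0.079) = 8.6752 / 0.055 = 157.7302

€157.73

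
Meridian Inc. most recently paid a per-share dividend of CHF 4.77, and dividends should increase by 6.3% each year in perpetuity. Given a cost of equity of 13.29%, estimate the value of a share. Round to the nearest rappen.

Gordon growth model: P₀ = D₁/(r − g). D₁ = 4.77 × (1 + 0.063) = 5.0705.
P₀ = 5.0705 / (0.1329 − 0.063) = 5.0705 / 0.0699 = 72.5395

CHF 72.54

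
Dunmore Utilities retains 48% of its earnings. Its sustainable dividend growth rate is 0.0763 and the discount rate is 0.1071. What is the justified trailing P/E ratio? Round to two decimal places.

Payout ratio b = 1 − 0.48 = 0.52.
Justified trailing P/E = b(1+g)/(r−g) = 0.52×(1+0.0763)/(0.1071−0.0763) = 18.1713

18.17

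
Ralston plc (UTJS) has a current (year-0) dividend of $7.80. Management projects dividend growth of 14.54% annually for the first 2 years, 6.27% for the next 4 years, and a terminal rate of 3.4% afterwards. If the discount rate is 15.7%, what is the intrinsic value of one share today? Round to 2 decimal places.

Three-stage DDM. Project D₁…D_6; terminal Gordon value at t=6 with g = 0.034; discount at r = 0.157.
D_1 = 8.9341
D_2 = 10.2331
D_3 = 10.8748
D_4 = 11.5566
D_5 = 12.2812
D_6 = 13.0512
TV_6 = 13.4950/(0.157−0.034) = 109.7153
P₀ = Σ Dₜ/(1+r)ᵗ + TV_6/(1+r)^6 = 85.9376

$85.94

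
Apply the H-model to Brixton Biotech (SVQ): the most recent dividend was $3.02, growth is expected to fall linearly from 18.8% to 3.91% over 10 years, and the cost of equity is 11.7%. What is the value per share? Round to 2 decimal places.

H-model: P₀ = D₀[(1+g_L) + H(g_S−g_L)]/(r−g_L), with H = 10/2 = 5.
P₀ = 3.02 × [(1+0.0391) + 5×(0.188−0.0391)] / (0.117−0.0391)
   = 3.02 × 1.7836 / 0.0779 = 69.1460

$69.15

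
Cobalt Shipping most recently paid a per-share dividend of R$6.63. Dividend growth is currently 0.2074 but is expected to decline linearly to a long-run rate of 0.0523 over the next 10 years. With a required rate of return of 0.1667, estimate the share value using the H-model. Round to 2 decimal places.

R$105.93

H-model: P₀ = D₀[(1+g_L) + H(g_S−g_L)]/(r−g_L), with H = 10/2 = 5.
P₀ = 6.63 × [(1+0.0523) + 5×(0.2074−0.0523)] / (0.1667−0.0523)
   = 6.63 × 1.8278 / 0.1144 = 105.9293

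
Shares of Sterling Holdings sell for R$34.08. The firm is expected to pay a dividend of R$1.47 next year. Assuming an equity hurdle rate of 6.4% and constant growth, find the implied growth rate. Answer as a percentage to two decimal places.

2.09%

From P₀ = D₁/(r − g), the implied growth is g = r − D₁/P₀.
g = 0.064 − 1.47/34.08 = 0.064 − 0.04313 = 0.02087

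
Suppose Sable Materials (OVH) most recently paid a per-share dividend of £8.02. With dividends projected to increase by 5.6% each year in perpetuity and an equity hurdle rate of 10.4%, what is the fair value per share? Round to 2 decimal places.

£176.44

Gordon growth model: P₀ = D₁/(r − g). D₁ = 8.02 × (1 + 0.056) = 8.4691.
P₀ = 8.4691 / (0.104 − 0.056) = 8.4691 / 0.048 = 176.4400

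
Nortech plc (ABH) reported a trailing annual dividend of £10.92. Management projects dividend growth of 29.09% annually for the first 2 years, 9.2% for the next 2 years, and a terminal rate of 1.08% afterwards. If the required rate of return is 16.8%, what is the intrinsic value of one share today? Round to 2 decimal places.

£124.51

Three-stage DDM. Project D₁…D_4; terminal Gordon value at t=4 with g = 0.0108; discount at r = 0.168.
D_1 = 14.0966
D_2 = 18.1973
D_3 = 19.8715
D_4 = 21.6997
TV_4 = 21.9340/(0.168−0.0108) = 139.5294
P₀ = Σ Dₜ/(1+r)ᵗ + TV_4/(1+r)^4 = 124.5098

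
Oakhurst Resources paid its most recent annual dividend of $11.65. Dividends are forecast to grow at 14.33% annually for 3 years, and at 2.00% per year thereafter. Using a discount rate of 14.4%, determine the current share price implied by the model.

$130.56

Two-stage DDM. Project D₁…D_3 at 0.1433, terminal growth 0.02, discount at r = 0.144.
D_1 = 13.3194
D_2 = 15.2281
D_3 = 17.4103
Terminal value at t=3: TV = D_4/(r−g) = 17.7585/(0.144−0.02) = 143.2139
P₀ = 13.3194/(1+0.144)^1 + 15.2281/(1+0.144)^2 + 17.4103/(1+0.144)^3 + 143.2139/(1+0.144)^3 = 130.5621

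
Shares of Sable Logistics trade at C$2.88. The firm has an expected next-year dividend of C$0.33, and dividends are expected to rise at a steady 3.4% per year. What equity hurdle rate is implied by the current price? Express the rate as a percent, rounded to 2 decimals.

14.86%

Rearranging the constant-growth DDM: r = D₁/P₀ + g.
r = 0.3300 / 2.88 + 0.034 = 0.11458 + 0.034 = 0.14858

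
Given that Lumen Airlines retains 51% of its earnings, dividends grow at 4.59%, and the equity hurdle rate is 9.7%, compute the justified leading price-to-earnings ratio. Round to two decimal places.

9.59

Payout ratio b = 1 − 0.51 = 0.49.
Justified leading P/E = b/(r−g) = 0.49/(0.097−0.0459) = 9.5890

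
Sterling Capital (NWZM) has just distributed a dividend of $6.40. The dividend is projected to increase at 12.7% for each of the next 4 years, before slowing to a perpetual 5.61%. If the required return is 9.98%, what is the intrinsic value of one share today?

Two-stage DDM. Project D₁…D_4 at 0.127, terminal growth 0.0561, discount at r = 0.0998.
D_1 = 7.2128
D_2 = 8.1288
D_3 = 9.1612
D_4 = 10.3247
Terminal value at t=4: TV = D_5/(r−g) = 10.9039/(0.0998−0.0561) = 249.5165
P₀ = 7.2128/(1+0.0998)^1 + 8.1288/(1+0.0998)^2 + 9.1612/(1+0.0998)^3 + 10.3247/(1+0.0998)^4 + 249.5165/(1+0.0998)^4 = 197.7696

$197.77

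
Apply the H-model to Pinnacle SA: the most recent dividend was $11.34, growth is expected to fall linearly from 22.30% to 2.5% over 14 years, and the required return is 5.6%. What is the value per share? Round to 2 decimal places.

H-model: P₀ = D₀[(1+g_L) + H(g_S−g_L)]/(r−g_L), with H = 14/2 = 7.
P₀ = 11.34 × [(1+0.025) + 7×(0.223−0.025)] / (0.056−0.025)
   = 11.34 × 2.4110 / 0.031 = 881.9594

$881.96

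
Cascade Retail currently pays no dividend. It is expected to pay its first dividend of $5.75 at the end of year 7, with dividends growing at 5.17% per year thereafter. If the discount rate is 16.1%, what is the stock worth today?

$21.48

Deferred-dividend DDM. At t=6 the remaining stream is a growing perpetuity with first payment D_7 = 5.75.
V_6 = D_7/(r−g) = 5.75/(0.161−0.0517) = 52.6075
P₀ = V_6/(1+r)^6 = 52.6075/(1+0.161)^6 = 21.4810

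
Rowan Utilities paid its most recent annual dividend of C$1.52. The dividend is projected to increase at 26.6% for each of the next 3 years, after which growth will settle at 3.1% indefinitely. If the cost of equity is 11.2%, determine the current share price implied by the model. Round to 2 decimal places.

Two-stage DDM. Project D₁…D_3 at 0.266, terminal growth 0.031, discount at r = 0.112.
D_1 = 1.9243
D_2 = 2.4362
D_3 = 3.0842
Terminal value at t=3: TV = D_4/(r−g) = 3.1798/(0.112−0.031) = 39.2571
P₀ = 1.9243/(1+0.112)^1 + 2.4362/(1+0.112)^2 + 3.0842/(1+0.112)^3 + 39.2571/(1+0.112)^3 = 34.4935

C$34.49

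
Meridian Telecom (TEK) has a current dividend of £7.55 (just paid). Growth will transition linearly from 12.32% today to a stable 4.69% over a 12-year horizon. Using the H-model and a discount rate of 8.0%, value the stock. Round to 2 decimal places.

H-model: P₀ = D₀[(1+g_L) + H(g_S−g_L)]/(r−g_L), with H = 12/2 = 6.
P₀ = 7.55 × [(1+0.0469) + 6×(0.1232−0.0469)] / (0.08−0.0469)
   = 7.55 × 1.5047 / 0.0331 = 343.2171

£343.22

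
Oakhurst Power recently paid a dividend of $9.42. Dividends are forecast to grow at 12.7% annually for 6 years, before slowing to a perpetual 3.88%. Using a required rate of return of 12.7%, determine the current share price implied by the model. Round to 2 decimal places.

Two-stage DDM. Project D₁…D_6 at 0.127, terminal growth 0.0388, discount at r = 0.127.
D_1 = 10.6163
D_2 = 11.9646
D_3 = 13.4841
D_4 = 15.1966
D_5 = 17.1266
D_6 = 19.3016
Terminal value at t=6: TV = D_7/(r−g) = 20.0506/(0.127−0.0388) = 227.3305
P₀ = 10.6163/(1+0.127)^1 + 11.9646/(1+0.127)^2 + 13.4841/(1+0.127)^3 + 15.1966/(1+0.127)^4 + 17.1266/(1+0.127)^5 + 19.3016/(1+0.127)^6 + 227.3305/(1+0.127)^6 = 167.4667

$167.47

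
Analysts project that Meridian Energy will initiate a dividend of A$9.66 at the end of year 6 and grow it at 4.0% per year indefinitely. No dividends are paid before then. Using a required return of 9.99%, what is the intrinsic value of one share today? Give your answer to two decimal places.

Deferred-dividend DDM. At t=5 the remaining stream is a growing perpetuity with first payment D_6 = 9.66.
V_5 = D_6/(r−g) = 9.66/(0.0999−0.04) = 161.2688
P₀ = V_5/(1+r)^5 = 161.2688/(1+0.0999)^5 = 100.1808

A$100.18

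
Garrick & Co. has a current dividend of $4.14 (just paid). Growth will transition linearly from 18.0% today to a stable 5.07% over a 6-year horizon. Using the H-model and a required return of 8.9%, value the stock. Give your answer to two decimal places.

H-model: P₀ = D₀[(1+g_L) + H(g_S−g_L)]/(r−g_L), with H = 6/2 = 3.
P₀ = 4.14 × [(1+0.0507) + 3×(0.18−0.0507)] / (0.089−0.0507)
   = 4.14 × 1.4386 / 0.0383 = 155.5040

$155.50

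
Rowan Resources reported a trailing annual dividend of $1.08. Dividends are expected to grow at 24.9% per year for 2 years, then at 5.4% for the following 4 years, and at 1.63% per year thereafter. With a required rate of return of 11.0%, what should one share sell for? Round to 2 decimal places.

$19.45

Three-stage DDM. Project D₁…D_6; terminal Gordon value at t=6 with g = 0.0163; discount at r = 0.11.
D_1 = 1.3489
D_2 = 1.6848
D_3 = 1.7758
D_4 = 1.8717
D_5 = 1.9727
D_6 = 2.0793
TV_6 = 2.1132/(0.11−0.0163) = 22.5524
P₀ = Σ Dₜ/(1+r)ᵗ + TV_6/(1+r)^6 = 19.4539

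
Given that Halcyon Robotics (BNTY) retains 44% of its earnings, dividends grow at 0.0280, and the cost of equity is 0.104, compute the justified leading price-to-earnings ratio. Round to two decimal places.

7.37

Payout ratio b = 1 − 0.44 = 0.56.
Justified leading P/E = b/(r−g) = 0.56/(0.104−0.028) = 7.3684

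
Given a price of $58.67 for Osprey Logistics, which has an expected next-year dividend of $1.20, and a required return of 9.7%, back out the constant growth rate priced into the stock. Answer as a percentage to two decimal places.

7.65%

From P₀ = D₁/(r − g), the implied growth is g = r − D₁/P₀.
g = 0.097 − 1.20/58.67 = 0.097 − 0.02045 = 0.07655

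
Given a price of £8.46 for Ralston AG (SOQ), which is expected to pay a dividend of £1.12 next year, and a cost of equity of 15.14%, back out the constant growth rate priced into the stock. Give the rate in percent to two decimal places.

1.90%

From P₀ = D₁/(r − g), the implied growth is g = r − D₁/P₀.
g = 0.1514 − 1.12/8.46 = 0.1514 − 0.13239 = 0.01901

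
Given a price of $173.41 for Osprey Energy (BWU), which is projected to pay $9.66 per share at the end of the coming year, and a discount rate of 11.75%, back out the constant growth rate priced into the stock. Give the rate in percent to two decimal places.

6.18%

From P₀ = D₁/(r − g), the implied growth is g = r − D₁/P₀.
g = 0.1175 − 9.66/173.41 = 0.1175 − 0.05571 = 0.06179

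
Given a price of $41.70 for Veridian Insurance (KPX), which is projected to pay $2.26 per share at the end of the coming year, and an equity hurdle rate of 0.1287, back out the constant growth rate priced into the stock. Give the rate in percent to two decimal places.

7.45%

From P₀ = D₁/(r − g), the implied growth is g = r − D₁/P₀.
g = 0.1287 − 2.26/41.70 = 0.1287 − 0.05420 = 0.07450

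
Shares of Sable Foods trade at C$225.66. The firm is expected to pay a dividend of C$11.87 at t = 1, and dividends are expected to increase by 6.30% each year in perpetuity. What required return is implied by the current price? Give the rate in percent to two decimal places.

Rearranging the constant-growth DDM: r = D₁/P₀ + g.
r = 11.8700 / 225.66 + 0.063 = 0.05260 + 0.063 = 0.11560

11.56%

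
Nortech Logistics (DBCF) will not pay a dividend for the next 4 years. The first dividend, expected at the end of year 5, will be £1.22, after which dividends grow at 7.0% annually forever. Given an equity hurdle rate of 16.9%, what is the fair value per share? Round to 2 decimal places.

£6.60

Deferred-dividend DDM. At t=4 the remaining stream is a growing perpetuity with first payment D_5 = 1.22.
V_4 = D_5/(r−g) = 1.22/(0.169−0.07) = 12.3232
P₀ = V_4/(1+r)^4 = 12.3232/(1+0.169)^4 = 6.5988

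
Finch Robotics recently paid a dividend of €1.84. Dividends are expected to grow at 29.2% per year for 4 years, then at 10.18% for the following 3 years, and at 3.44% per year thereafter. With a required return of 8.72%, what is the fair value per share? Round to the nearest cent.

Three-stage DDM. Project D₁…D_7; terminal Gordon value at t=7 with g = 0.0344; discount at r = 0.0872.
D_1 = 2.3773
D_2 = 3.0714
D_3 = 3.9683
D_4 = 5.1271
D_5 = 5.6490
D_6 = 6.2241
D_7 = 6.8577
TV_7 = 7.0936/(0.0872−0.0344) = 134.3479
P₀ = Σ Dₜ/(1+r)ᵗ + TV_7/(1+r)^7 = 97.6783

€97.68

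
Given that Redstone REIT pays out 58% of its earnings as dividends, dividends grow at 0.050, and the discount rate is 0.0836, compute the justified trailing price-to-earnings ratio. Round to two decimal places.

18.13

Justified trailing P/E = b(1+g)/(r−g) = 0.58×(1+0.05)/(0.0836−0.05) = 18.1250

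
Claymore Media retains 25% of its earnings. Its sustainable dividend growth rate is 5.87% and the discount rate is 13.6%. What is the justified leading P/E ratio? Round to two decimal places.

Payout ratio b = 1 − 0.25 = 0.75.
Justified leading P/E = b/(r−g) = 0.75/(0.136−0.0587) = 9.7025

9.70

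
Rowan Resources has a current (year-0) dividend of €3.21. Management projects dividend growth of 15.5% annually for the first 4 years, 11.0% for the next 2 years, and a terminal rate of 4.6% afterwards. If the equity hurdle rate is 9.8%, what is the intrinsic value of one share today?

Three-stage DDM. Project D₁…D_6; terminal Gordon value at t=6 with g = 0.046; discount at r = 0.098.
D_1 = 3.7075
D_2 = 4.2822
D_3 = 4.9460
D_4 = 5.7126
D_5 = 6.3410
D_6 = 7.0385
TV_6 = 7.3623/(0.098−0.046) = 141.5817
P₀ = Σ Dₜ/(1+r)ᵗ + TV_6/(1+r)^6 = 103.3817

€103.38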